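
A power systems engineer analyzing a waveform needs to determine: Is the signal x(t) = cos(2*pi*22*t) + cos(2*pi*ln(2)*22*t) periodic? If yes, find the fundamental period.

f1 = 22 Hz, f2 = 22*ln(2) Hz
Ratio f2/f1 = ln(2), which is irrational.
Since the frequency ratio is irrational, no common period exists.
The signal is not periodic.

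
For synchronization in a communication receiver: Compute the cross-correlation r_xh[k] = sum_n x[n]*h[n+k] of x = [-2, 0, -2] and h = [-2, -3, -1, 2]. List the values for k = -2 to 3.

Both sequences indexed from 0 and zero outside their support.
Lags with overlap: k = -2 to 3.
  r_xh[-2] = x[2]*h[0] = 4
  r_xh[-1] = x[1]*h[0] + x[2]*h[1] = 6
  r_xh[0] = x[0]*h[0] + x[1]*h[1] + x[2]*h[2] = 6
  r_xh[1] = x[0]*h[1] + x[1]*h[2] + x[2]*h[3] = 2
  r_xh[2] = x[0]*h[2] + x[1]*h[3] = 2
  r_xh[3] = x[0]*h[3] = -4
r_xh = [4, 6, 6, 2, 2, -4] (for k = -2, ..., 3)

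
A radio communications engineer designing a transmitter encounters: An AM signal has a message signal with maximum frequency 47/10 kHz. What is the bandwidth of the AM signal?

In AM (double-sideband), the bandwidth is twice the message frequency.
BW = 2 * f_m = 2 * 47/10 kHz = 47/5 kHz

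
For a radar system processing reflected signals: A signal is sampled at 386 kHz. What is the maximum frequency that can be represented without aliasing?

The maximum frequency that can be represented without aliasing
is the Nyquist frequency: f_max = f_s / 2 = 386 kHz / 2 = 193 kHz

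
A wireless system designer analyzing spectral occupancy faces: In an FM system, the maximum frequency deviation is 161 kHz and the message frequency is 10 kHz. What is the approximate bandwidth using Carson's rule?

Carson's rule: BW = 2*(delta_f + f_m)
= 2*(161 + 10) kHz = 342 kHz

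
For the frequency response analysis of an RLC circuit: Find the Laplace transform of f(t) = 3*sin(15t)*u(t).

Standard pair: sin(wt)*u(t) <-> w/(s^2+w^2)
With w = 15: L{3*sin(15t)*u(t)} = 45/(s^2+225)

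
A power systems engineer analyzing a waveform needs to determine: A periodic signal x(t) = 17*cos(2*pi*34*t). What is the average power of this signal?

Average power of A*cos(wt) is A^2/2.
P = 17^2 / 2 = 289/2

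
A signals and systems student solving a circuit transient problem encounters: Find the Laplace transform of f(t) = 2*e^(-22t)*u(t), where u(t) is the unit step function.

Standard Laplace transform pair:
e^(-at)*u(t) <-> 1/(s+a)
With a = 22: L{2*e^(-22t)*u(t)} = 2/(s+22), ROC: Re(s) > -22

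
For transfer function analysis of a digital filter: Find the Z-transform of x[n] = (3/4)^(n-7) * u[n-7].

Time-shifting property: if X(z) = Z{x[n]}, then Z{x[n-d]} = z^(-d) * X(z)
X(z) = z/(z - 3/4) for x[n] = (3/4)^n * u[n]
Z{x[n-7]} = z^(-7) * z/(z - 3/4) = z^(-6)/(z - 3/4)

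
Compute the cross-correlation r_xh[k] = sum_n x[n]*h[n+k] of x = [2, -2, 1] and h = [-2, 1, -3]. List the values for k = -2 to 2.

Both sequences indexed from 0 and zero outside their support.
Lags with overlap: k = -2 to 2.
  r_xh[-2] = x[2]*h[0] = -2
  r_xh[-1] = x[1]*h[0] + x[2]*h[1] = 5
  r_xh[0] = x[0]*h[0] + x[1]*h[1] + x[2]*h[2] = -9
  r_xh[1] = x[0]*h[1] + x[1]*h[2] = 8
  r_xh[2] = x[0]*h[2] = -6
r_xh = [-2, 5, -9, 8, -6] (for k = -2, ..., 2)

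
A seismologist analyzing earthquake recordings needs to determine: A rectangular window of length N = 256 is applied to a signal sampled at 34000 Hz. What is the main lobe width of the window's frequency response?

For a rectangular window of length N,
the main lobe width in frequency is 2*f_s/N.
= 2*34000/256 = 2125/8 Hz
This determines the minimum frequency separation for resolving two sinusoids.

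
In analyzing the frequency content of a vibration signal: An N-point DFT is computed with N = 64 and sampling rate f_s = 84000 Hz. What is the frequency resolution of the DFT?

DFT frequency resolution = f_s / N
= 84000 / 64 = 2625/2 Hz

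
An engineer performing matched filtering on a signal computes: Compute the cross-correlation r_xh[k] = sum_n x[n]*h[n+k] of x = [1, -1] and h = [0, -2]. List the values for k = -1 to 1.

Both sequences indexed from 0 and zero outside their support.
Lags with overlap: k = -1 to 1.
  r_xh[-1] = x[1]*h[0] = 0
  r_xh[0] = x[0]*h[0] + x[1]*h[1] = 2
  r_xh[1] = x[0]*h[1] = -2
r_xh = [0, 2, -2] (for k = -1, ..., 1)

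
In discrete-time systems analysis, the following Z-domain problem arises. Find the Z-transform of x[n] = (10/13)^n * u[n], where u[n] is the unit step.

The Z-transform of a^n * u[n] is z/(z-a) for |z| > |a|.
Here a = 10/13, so X(z) = z/(z - (10/13)) = 13z/(13z - 10)
ROC: |z| > 10/13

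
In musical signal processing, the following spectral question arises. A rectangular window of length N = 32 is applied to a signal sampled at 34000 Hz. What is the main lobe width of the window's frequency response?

For a rectangular window of length N,
the main lobe width in frequency is 2*f_s/N.
= 2*34000/32 = 2125 Hz
This determines the minimum frequency separation for resolving two sinusoids.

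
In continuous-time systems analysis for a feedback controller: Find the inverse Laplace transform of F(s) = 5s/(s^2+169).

Standard pair: s/(s^2+w^2) <-> cos(wt)*u(t)
With k=5, w=13: f(t) = 5*cos(13t)*u(t)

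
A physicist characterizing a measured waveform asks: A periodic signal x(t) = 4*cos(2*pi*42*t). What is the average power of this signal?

Average power of A*cos(wt) is A^2/2.
P = 4^2 / 2 = 16/2 = 8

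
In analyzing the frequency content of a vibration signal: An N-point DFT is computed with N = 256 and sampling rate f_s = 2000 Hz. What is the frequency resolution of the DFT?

DFT frequency resolution = f_s / N
= 2000 / 256 = 125/16 Hz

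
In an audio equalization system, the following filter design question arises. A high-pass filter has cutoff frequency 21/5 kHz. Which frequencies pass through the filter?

A high-pass filter passes all frequencies above the cutoff frequency 21/5 kHz and attenuates lower frequencies.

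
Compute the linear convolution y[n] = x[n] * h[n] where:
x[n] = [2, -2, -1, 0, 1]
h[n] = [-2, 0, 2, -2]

y[n] = sum_k x[k]*h[n-k]. Output length = len(x) + len(h) - 1 = 5 + 4 - 1 = 8.
y[0] = 2*-2 = -4
y[1] = -2*-2 + 2*0 = 4
y[2] = -1*-2 + -2*0 + 2*2 = 6
y[3] = 0*-2 + -1*0 + -2*2 + 2*-2 = -8
y[4] = 1*-2 + 0*0 + -1*2 + -2*-2 = 0
y[5] = 1*0 + 0*2 + -1*-2 = 2
y[6] = 1*2 + 0*-2 = 2
y[7] = 1*-2 = -2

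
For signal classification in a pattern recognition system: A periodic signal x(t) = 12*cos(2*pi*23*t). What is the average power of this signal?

Average power of A*cos(wt) is A^2/2.
P = 12^2 / 2 = 144/2 = 72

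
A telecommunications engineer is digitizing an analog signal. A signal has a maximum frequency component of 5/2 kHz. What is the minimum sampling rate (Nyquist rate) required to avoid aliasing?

By the Nyquist-Shannon sampling theorem,
the minimum sampling rate (Nyquist rate) must be at least 2 * f_max.
Nyquist rate = 2 * 5/2 kHz = 5 kHz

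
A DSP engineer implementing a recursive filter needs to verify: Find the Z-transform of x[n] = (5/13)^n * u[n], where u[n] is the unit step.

The Z-transform of a^n * u[n] is z/(z-a) for |z| > |a|.
Here a = 5/13, so X(z) = z/(z - (5/13)) = 13z/(13z - 5)
ROC: |z| > 5/13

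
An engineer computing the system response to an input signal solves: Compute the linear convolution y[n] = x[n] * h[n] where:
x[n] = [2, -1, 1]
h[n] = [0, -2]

y[n] = sum_k x[k]*h[n-k]. Output length = len(x) + len(h) - 1 = 3 + 2 - 1 = 4.
y[0] = 2*0 = 0
y[1] = -1*0 + 2*-2 = -4
y[2] = 1*0 + -1*-2 = 2
y[3] = 1*-2 = -2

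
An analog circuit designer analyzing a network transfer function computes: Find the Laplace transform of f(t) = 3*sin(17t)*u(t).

Standard pair: sin(wt)*u(t) <-> w/(s^2+w^2)
With w = 17: L{3*sin(17t)*u(t)} = 51/(s^2+289)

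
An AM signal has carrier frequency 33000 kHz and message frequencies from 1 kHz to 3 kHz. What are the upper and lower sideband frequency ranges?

Upper sideband (USB) = fc + [fm_low, fm_high] = 33000 + [1, 3] = [33001, 33003] kHz
Lower sideband (LSB) = fc - [fm_high, fm_low] = 33000 - [3, 1] = [32997, 32999] kHz
Total occupied spectrum: 32997 kHz to 33003 kHz (plus carrier at 33000 kHz)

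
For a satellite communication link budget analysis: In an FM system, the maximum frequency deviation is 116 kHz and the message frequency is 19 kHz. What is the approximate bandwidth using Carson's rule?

Carson's rule: BW = 2*(delta_f + f_m)
= 2*(116 + 19) kHz = 270 kHz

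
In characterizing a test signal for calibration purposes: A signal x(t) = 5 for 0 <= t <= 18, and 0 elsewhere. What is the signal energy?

Energy = integral of |x(t)|^2 dt over the signal duration
= 5^2 * 18 = 25 * 18 = 450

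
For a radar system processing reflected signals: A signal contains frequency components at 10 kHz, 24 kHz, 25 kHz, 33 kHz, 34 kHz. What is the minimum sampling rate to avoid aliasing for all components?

The highest frequency component is f_max = 34 kHz.
Nyquist rate = 2 * f_max = 2 * 34 kHz = 68 kHz.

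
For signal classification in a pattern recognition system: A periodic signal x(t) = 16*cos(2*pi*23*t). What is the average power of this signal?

Average power of A*cos(wt) is A^2/2.
P = 16^2 / 2 = 256/2 = 128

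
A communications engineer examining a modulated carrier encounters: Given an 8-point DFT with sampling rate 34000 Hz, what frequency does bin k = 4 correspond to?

The frequency of DFT bin k is: f_k = k * f_s / N
f_4 = 4 * 34000 / 8 = 17000 Hz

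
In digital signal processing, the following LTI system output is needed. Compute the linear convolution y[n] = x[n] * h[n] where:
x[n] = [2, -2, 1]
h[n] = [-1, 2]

y[n] = sum_k x[k]*h[n-k]. Output length = len(x) + len(h) - 1 = 3 + 2 - 1 = 4.
y[0] = 2*-1 = -2
y[1] = -2*-1 + 2*2 = 6
y[2] = 1*-1 + -2*2 = -5
y[3] = 1*2 = 2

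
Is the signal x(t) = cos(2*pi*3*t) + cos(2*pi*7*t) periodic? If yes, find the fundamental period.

f1 = 3 Hz, f2 = 7 Hz
Period T1 = 1/3, T2 = 1/7
Ratio T1/T2 = 7/3, which is rational.
The signal is periodic with fundamental period T = 1/GCD(3,7) = 1 s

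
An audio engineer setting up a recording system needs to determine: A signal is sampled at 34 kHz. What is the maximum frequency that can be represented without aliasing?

The maximum frequency that can be represented without aliasing
is the Nyquist frequency: f_max = f_s / 2 = 34 kHz / 2 = 17 kHz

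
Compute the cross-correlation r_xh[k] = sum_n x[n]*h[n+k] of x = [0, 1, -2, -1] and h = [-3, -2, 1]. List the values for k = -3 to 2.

Both sequences indexed from 0 and zero outside their support.
Lags with overlap: k = -3 to 2.
  r_xh[-3] = x[3]*h[0] = 3
  r_xh[-2] = x[2]*h[0] + x[3]*h[1] = 8
  r_xh[-1] = x[1]*h[0] + x[2]*h[1] + x[3]*h[2] = 0
  r_xh[0] = x[0]*h[0] + x[1]*h[1] + x[2]*h[2] = -4
  r_xh[1] = x[0]*h[1] + x[1]*h[2] = 1
  r_xh[2] = x[0]*h[2] = 0
r_xh = [3, 8, 0, -4, 1, 0] (for k = -3, ..., 2)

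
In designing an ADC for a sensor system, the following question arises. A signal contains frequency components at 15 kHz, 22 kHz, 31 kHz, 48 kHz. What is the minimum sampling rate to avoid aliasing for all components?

The highest frequency component is f_max = 48 kHz.
Nyquist rate = 2 * f_max = 2 * 48 kHz = 96 kHz.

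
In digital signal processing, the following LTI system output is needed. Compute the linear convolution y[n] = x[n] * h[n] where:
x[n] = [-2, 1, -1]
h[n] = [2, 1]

y[n] = sum_k x[k]*h[n-k]. Output length = len(x) + len(h) - 1 = 3 + 2 - 1 = 4.
y[0] = -2*2 = -4
y[1] = 1*2 + -2*1 = 0
y[2] = -1*2 + 1*1 = -1
y[3] = -1*1 = -1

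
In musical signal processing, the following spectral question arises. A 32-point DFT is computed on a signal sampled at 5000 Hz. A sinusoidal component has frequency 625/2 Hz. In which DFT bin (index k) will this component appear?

DFT frequency resolution = f_s/N = 5000/32 = 625/4 Hz
Bin index k = f_signal / resolution = 625/2 / 625/4 = 2
The signal frequency 625/2 Hz falls in DFT bin k = 2.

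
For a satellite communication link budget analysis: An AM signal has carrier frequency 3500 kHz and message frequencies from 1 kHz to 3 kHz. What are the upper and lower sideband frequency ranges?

Upper sideband (USB) = fc + [fm_low, fm_high] = 3500 + [1, 3] = [3501, 3503] kHz
Lower sideband (LSB) = fc - [fm_high, fm_low] = 3500 - [3, 1] = [3497, 3499] kHz
Total occupied spectrum: 3497 kHz to 3503 kHz (plus carrier at 3500 kHz)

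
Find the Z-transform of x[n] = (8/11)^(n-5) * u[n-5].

Time-shifting property: if X(z) = Z{x[n]}, then Z{x[n-d]} = z^(-d) * X(z)
X(z) = z/(z - 8/11) for x[n] = (8/11)^n * u[n]
Z{x[n-5]} = z^(-5) * z/(z - 8/11) = z^(-4)/(z - 8/11)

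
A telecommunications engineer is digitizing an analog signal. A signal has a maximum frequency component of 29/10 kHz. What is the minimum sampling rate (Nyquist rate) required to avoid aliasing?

By the Nyquist-Shannon sampling theorem,
the minimum sampling rate (Nyquist rate) must be at least 2 * f_max.
Nyquist rate = 2 * 29/10 kHz = 29/5 kHz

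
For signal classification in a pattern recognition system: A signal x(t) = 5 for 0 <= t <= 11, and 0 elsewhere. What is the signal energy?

Energy = integral of |x(t)|^2 dt over the signal duration
= 5^2 * 11 = 25 * 11 = 275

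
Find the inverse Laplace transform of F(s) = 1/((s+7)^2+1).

Standard pair: w/((s+a)^2+w^2) <-> e^(-at)*sin(wt)*u(t)
With a=7, w=1: f(t) = e^(-7t)*sin(t)*u(t)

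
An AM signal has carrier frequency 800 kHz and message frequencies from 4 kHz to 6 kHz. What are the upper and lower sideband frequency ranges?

Upper sideband (USB) = fc + [fm_low, fm_high] = 800 + [4, 6] = [804, 806] kHz
Lower sideband (LSB) = fc - [fm_high, fm_low] = 800 - [6, 4] = [794, 796] kHz
Total occupied spectrum: 794 kHz to 806 kHz (plus carrier at 800 kHz)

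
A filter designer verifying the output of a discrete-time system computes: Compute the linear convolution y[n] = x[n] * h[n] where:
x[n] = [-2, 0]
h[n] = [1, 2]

y[n] = sum_k x[k]*h[n-k]. Output length = len(x) + len(h) - 1 = 2 + 2 - 1 = 3.
y[0] = -2*1 = -2
y[1] = 0*1 + -2*2 = -4
y[2] = 0*2 = 0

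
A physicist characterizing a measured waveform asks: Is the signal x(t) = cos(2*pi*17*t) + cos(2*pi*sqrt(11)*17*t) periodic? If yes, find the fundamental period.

f1 = 17 Hz, f2 = 17*sqrt(11) Hz
Ratio f2/f1 = sqrt(11), which is irrational.
Since the frequency ratio is irrational, no common period exists.
The signal is not periodic.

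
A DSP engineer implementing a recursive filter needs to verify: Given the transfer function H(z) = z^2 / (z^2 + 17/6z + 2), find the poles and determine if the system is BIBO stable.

Poles are roots of the denominator: z^2 + 17/6z + 2 = 0.
Quadratic formula: z = [-(17/6) +/- sqrt((17/6)^2 - 4*(2))] / 2
Discriminant = 289/36 - 8 = 1/36; sqrt = 1/6.
z = (-17/6 +/- 1/6) / 2 => z = -4/3 or z = -3/2.
|p1| = 3/2, |p2| = 4/3.
For BIBO stability, all poles must lie inside the unit circle (|p| < 1).
System is UNSTABLE since at least one |p| >= 1.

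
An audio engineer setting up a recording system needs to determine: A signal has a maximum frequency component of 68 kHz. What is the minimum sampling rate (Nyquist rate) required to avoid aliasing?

By the Nyquist-Shannon sampling theorem,
the minimum sampling rate (Nyquist rate) must be at least 2 * f_max.
Nyquist rate = 2 * 68 kHz = 136 kHz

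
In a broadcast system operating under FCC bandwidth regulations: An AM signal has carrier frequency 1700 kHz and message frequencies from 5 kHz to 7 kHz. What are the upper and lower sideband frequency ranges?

Upper sideband (USB) = fc + [fm_low, fm_high] = 1700 + [5, 7] = [1705, 1707] kHz
Lower sideband (LSB) = fc - [fm_high, fm_low] = 1700 - [7, 5] = [1693, 1695] kHz
Total occupied spectrum: 1693 kHz to 1707 kHz (plus carrier at 1700 kHz)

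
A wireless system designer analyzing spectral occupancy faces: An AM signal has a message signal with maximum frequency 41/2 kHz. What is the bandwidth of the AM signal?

In AM (double-sideband), the bandwidth is twice the message frequency.
BW = 2 * f_m = 2 * 41/2 kHz = 41 kHz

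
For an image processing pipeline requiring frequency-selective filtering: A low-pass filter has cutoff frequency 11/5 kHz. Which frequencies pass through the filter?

A low-pass filter passes all frequencies below the cutoff frequency 11/5 kHz and attenuates higher frequencies.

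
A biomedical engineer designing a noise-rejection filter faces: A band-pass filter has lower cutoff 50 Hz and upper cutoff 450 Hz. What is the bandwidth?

Bandwidth = f_high - f_low
= 450 Hz - 50 Hz = 400 Hz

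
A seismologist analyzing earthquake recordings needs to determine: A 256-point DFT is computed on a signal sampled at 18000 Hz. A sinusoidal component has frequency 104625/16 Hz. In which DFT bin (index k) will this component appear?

DFT frequency resolution = f_s/N = 18000/256 = 1125/16 Hz
Bin index k = f_signal / resolution = 104625/16 / 1125/16 = 93
The signal frequency 104625/16 Hz falls in DFT bin k = 93.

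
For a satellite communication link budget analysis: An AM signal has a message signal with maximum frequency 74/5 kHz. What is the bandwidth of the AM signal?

In AM (double-sideband), the bandwidth is twice the message frequency.
BW = 2 * f_m = 2 * 74/5 kHz = 148/5 kHz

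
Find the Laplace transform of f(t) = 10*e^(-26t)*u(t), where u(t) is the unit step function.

Standard Laplace transform pair:
e^(-at)*u(t) <-> 1/(s+a)
With a = 26: L{10*e^(-26t)*u(t)} = 10/(s+26), ROC: Re(s) > -26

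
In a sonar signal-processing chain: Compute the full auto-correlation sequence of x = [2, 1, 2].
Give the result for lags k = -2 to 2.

r_xx[k] = sum_m x[m]*x[m+k], indexed from 0, for k = -2 to 2:
  r_xx[-2] = x[2]*x[0] = 4
  r_xx[-1] = x[1]*x[0] + x[2]*x[1] = 4
  r_xx[0] = x[0]*x[0] + x[1]*x[1] + x[2]*x[2] = 9
  r_xx[1] = x[0]*x[1] + x[1]*x[2] = 4
  r_xx[2] = x[0]*x[2] = 4
r_xx = [4, 4, 9, 4, 4]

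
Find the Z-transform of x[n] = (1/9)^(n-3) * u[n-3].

Time-shifting property: if X(z) = Z{x[n]}, then Z{x[n-d]} = z^(-d) * X(z)
X(z) = z/(z - 1/9) for x[n] = (1/9)^n * u[n]
Z{x[n-3]} = z^(-3) * z/(z - 1/9) = z^(-2)/(z - 1/9)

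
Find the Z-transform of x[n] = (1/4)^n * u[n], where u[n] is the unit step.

The Z-transform of a^n * u[n] is z/(z-a) for |z| > |a|.
Here a = 1/4, so X(z) = z/(z - (1/4)) = 4z/(4z - 1)
ROC: |z| > 1/4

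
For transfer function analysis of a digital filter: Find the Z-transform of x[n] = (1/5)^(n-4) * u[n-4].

Time-shifting property: if X(z) = Z{x[n]}, then Z{x[n-d]} = z^(-d) * X(z)
X(z) = z/(z - 1/5) for x[n] = (1/5)^n * u[n]
Z{x[n-4]} = z^(-4) * z/(z - 1/5) = z^(-3)/(z - 1/5)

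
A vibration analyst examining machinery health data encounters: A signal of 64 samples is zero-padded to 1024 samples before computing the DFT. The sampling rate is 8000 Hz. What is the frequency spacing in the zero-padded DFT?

Original DFT: N = 64, resolution = f_s/N = 8000/64 = 125 Hz
Zero-padded DFT: N = 1024, resolution = f_s/N = 8000/1024 = 125/16 Hz
Zero-padding interpolates the spectrum (finer frequency grid)
but does NOT improve the true spectral resolution (ability to resolve close frequencies).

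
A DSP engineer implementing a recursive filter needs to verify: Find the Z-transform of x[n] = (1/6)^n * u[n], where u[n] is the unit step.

The Z-transform of a^n * u[n] is z/(z-a) for |z| > |a|.
Here a = 1/6, so X(z) = z/(z - (1/6)) = 6z/(6z - 1)
ROC: |z| > 1/6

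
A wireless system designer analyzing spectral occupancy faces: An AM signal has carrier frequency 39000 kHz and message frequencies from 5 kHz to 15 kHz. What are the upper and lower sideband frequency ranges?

Upper sideband (USB) = fc + [fm_low, fm_high] = 39000 + [5, 15] = [39005, 39015] kHz
Lower sideband (LSB) = fc - [fm_high, fm_low] = 39000 - [15, 5] = [38985, 38995] kHz
Total occupied spectrum: 38985 kHz to 39015 kHz (plus carrier at 39000 kHz)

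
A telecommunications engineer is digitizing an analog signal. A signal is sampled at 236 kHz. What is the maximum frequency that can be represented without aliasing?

The maximum frequency that can be represented without aliasing
is the Nyquist frequency: f_max = f_s / 2 = 236 kHz / 2 = 118 kHz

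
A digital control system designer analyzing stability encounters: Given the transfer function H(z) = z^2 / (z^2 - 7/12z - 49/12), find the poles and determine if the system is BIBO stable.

Poles are roots of the denominator: z^2 - 7/12z - 49/12 = 0.
Quadratic formula: z = [-(-7/12) +/- sqrt((-7/12)^2 - 4*(-49/12))] / 2
Discriminant = 49/144 + 49/3 = 2401/144; sqrt = 49/12.
z = (7/12 +/- 49/12) / 2 => z = 7/3 or z = -7/4.
|p1| = 7/3, |p2| = 7/4.
For BIBO stability, all poles must lie inside the unit circle (|p| < 1).
System is UNSTABLE since at least one |p| >= 1.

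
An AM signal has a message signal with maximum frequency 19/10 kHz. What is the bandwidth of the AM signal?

In AM (double-sideband), the bandwidth is twice the message frequency.
BW = 2 * f_m = 2 * 19/10 kHz = 19/5 kHz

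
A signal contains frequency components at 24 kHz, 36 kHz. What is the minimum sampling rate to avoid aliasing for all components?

The highest frequency component is f_max = 36 kHz.
Nyquist rate = 2 * f_max = 2 * 36 kHz = 72 kHz.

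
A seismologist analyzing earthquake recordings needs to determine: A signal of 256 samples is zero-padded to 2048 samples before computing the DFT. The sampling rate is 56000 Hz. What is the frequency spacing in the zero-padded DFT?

Original DFT: N = 256, resolution = f_s/N = 56000/256 = 875/4 Hz
Zero-padded DFT: N = 2048, resolution = f_s/N = 56000/2048 = 875/32 Hz
Zero-padding interpolates the spectrum (finer frequency grid)
but does NOT improve the true spectral resolution (ability to resolve close frequencies).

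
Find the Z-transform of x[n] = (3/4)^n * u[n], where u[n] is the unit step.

The Z-transform of a^n * u[n] is z/(z-a) for |z| > |a|.
Here a = 3/4, so X(z) = z/(z - (3/4)) = 4z/(4z - 3)
ROC: |z| > 3/4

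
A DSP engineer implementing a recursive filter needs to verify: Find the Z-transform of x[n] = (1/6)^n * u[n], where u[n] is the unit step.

The Z-transform of a^n * u[n] is z/(z-a) for |z| > |a|.
Here a = 1/6, so X(z) = z/(z - (1/6)) = 6z/(6z - 1)
ROC: |z| > 1/6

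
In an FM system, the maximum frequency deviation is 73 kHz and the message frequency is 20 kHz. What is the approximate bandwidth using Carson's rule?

Carson's rule: BW = 2*(delta_f + f_m)
= 2*(73 + 20) kHz = 186 kHz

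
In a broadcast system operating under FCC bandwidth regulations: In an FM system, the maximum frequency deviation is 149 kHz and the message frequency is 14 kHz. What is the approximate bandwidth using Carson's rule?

Carson's rule: BW = 2*(delta_f + f_m)
= 2*(149 + 14) kHz = 326 kHz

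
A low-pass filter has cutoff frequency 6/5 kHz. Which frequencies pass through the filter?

A low-pass filter passes all frequencies below the cutoff frequency 6/5 kHz and attenuates higher frequencies.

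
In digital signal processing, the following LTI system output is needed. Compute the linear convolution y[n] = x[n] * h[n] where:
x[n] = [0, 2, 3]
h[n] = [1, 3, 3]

y[n] = sum_k x[k]*h[n-k]. Output length = len(x) + len(h) - 1 = 3 + 3 - 1 = 5.
y[0] = 0*1 = 0
y[1] = 2*1 + 0*3 = 2
y[2] = 3*1 + 2*3 + 0*3 = 9
y[3] = 3*3 + 2*3 = 15
y[4] = 3*3 = 9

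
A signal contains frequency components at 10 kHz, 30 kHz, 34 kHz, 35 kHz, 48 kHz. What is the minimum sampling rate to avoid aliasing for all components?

The highest frequency component is f_max = 48 kHz.
Nyquist rate = 2 * f_max = 2 * 48 kHz = 96 kHz.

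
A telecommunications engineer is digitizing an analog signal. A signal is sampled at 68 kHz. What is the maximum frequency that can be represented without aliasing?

The maximum frequency that can be represented without aliasing
is the Nyquist frequency: f_max = f_s / 2 = 68 kHz / 2 = 34 kHz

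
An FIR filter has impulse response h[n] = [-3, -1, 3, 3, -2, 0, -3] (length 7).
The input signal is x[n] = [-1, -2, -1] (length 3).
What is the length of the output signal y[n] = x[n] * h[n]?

For linear convolution, the output length is:
len(y) = len(x) + len(h) - 1 = 3 + 7 - 1 = 9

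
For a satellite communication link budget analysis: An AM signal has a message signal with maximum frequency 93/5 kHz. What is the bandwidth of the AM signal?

In AM (double-sideband), the bandwidth is twice the message frequency.
BW = 2 * f_m = 2 * 93/5 kHz = 186/5 kHz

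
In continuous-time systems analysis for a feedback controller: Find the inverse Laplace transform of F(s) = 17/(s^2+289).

Standard pair: w/(s^2+w^2) <-> sin(wt)*u(t)
Recognize w^2 = 289, so w = 17; numerator 17 = 1*17.
f(t) = sin(17t)*u(t)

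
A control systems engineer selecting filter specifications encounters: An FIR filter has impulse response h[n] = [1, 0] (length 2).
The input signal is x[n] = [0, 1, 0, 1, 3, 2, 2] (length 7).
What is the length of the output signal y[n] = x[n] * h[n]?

For linear convolution, the output length is:
len(y) = len(x) + len(h) - 1 = 7 + 2 - 1 = 8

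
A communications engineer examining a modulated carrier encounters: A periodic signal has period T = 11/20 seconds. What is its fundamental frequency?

The fundamental frequency is the reciprocal of the period.
f = 1/T = 1/(11/20) = 20/11 Hz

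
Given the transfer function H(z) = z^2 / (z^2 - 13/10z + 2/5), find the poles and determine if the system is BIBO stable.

Poles are roots of the denominator: z^2 - 13/10z + 2/5 = 0.
Quadratic formula: z = [-(-13/10) +/- sqrt((-13/10)^2 - 4*(2/5))] / 2
Discriminant = 169/100 - 8/5 = 9/100; sqrt = 3/10.
z = (13/10 +/- 3/10) / 2 => z = 4/5 or z = 1/2.
|p1| = 1/2, |p2| = 4/5.
For BIBO stability, all poles must lie inside the unit circle (|p| < 1).
System is STABLE since both |p| < 1.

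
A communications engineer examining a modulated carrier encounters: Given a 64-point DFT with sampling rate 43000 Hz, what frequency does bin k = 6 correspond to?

The frequency of DFT bin k is: f_k = k * f_s / N
f_6 = 6 * 43000 / 64 = 16125/4 Hz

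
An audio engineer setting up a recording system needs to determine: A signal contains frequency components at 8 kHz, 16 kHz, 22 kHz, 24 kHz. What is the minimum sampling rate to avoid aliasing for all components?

The highest frequency component is f_max = 24 kHz.
Nyquist rate = 2 * f_max = 2 * 24 kHz = 48 kHz.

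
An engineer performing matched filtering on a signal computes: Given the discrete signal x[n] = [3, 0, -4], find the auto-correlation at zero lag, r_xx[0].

The auto-correlation at zero lag r_xx[0] equals the signal energy.
r_xx[0] = sum of x[n]^2 = 3^2 + 0^2 + (-4)^2
= 9 + 0 + 16 = 25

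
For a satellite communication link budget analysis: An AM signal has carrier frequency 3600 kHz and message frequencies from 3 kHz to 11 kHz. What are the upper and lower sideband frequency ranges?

Upper sideband (USB) = fc + [fm_low, fm_high] = 3600 + [3, 11] = [3603, 3611] kHz
Lower sideband (LSB) = fc - [fm_high, fm_low] = 3600 - [11, 3] = [3589, 3597] kHz
Total occupied spectrum: 3589 kHz to 3611 kHz (plus carrier at 3600 kHz)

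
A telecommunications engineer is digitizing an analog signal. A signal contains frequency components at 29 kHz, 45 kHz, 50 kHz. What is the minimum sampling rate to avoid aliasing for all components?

The highest frequency component is f_max = 50 kHz.
Nyquist rate = 2 * f_max = 2 * 50 kHz = 100 kHz.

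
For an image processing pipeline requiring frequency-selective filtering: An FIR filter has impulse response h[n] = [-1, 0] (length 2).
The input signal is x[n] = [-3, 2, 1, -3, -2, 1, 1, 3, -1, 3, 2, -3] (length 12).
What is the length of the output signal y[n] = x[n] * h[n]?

For linear convolution, the output length is:
len(y) = len(x) + len(h) - 1 = 12 + 2 - 1 = 13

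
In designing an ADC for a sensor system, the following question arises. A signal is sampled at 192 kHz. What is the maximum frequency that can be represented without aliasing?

The maximum frequency that can be represented without aliasing
is the Nyquist frequency: f_max = f_s / 2 = 192 kHz / 2 = 96 kHz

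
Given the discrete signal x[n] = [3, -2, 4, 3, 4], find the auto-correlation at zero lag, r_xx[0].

The auto-correlation at zero lag r_xx[0] equals the signal energy.
r_xx[0] = sum of x[n]^2 = 3^2 + (-2)^2 + 4^2 + 3^2 + 4^2
= 9 + 4 + 16 + 9 + 16 = 54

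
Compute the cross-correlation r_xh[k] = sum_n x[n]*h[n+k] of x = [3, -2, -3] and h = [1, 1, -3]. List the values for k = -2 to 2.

Both sequences indexed from 0 and zero outside their support.
Lags with overlap: k = -2 to 2.
  r_xh[-2] = x[2]*h[0] = -3
  r_xh[-1] = x[1]*h[0] + x[2]*h[1] = -5
  r_xh[0] = x[0]*h[0] + x[1]*h[1] + x[2]*h[2] = 10
  r_xh[1] = x[0]*h[1] + x[1]*h[2] = 9
  r_xh[2] = x[0]*h[2] = -9
r_xh = [-3, -5, 10, 9, -9] (for k = -2, ..., 2)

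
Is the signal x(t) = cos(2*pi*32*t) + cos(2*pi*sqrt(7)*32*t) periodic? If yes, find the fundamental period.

f1 = 32 Hz, f2 = 32*sqrt(7) Hz
Ratio f2/f1 = sqrt(7), which is irrational.
Since the frequency ratio is irrational, no common period exists.
The signal is not periodic.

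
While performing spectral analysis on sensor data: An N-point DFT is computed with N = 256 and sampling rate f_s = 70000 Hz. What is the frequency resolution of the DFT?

DFT frequency resolution = f_s / N
= 70000 / 256 = 4375/16 Hz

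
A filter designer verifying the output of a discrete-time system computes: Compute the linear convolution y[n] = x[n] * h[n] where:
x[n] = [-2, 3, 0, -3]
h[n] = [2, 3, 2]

y[n] = sum_k x[k]*h[n-k]. Output length = len(x) + len(h) - 1 = 4 + 3 - 1 = 6.
y[0] = -2*2 = -4
y[1] = 3*2 + -2*3 = 0
y[2] = 0*2 + 3*3 + -2*2 = 5
y[3] = -3*2 + 0*3 + 3*2 = 0
y[4] = -3*3 + 0*2 = -9
y[5] = -3*2 = -6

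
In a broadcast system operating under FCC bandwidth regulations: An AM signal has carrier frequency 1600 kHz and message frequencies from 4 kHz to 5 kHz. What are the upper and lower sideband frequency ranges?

Upper sideband (USB) = fc + [fm_low, fm_high] = 1600 + [4, 5] = [1604, 1605] kHz
Lower sideband (LSB) = fc - [fm_high, fm_low] = 1600 - [5, 4] = [1595, 1596] kHz
Total occupied spectrum: 1595 kHz to 1605 kHz (plus carrier at 1600 kHz)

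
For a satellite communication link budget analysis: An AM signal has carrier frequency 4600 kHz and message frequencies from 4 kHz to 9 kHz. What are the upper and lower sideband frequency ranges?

Upper sideband (USB) = fc + [fm_low, fm_high] = 4600 + [4, 9] = [4604, 4609] kHz
Lower sideband (LSB) = fc - [fm_high, fm_low] = 4600 - [9, 4] = [4591, 4596] kHz
Total occupied spectrum: 4591 kHz to 4609 kHz (plus carrier at 4600 kHz)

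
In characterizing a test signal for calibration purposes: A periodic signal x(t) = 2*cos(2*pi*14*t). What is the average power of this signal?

Average power of A*cos(wt) is A^2/2.
P = 2^2 / 2 = 4/2 = 2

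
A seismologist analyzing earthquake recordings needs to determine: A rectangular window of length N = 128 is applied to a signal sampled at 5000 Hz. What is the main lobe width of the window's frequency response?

For a rectangular window of length N,
the main lobe width in frequency is 2*f_s/N.
= 2*5000/128 = 625/8 Hz
This determines the minimum frequency separation for resolving two sinusoids.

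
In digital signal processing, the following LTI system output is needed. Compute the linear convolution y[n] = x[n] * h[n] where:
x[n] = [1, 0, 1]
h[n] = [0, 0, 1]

y[n] = sum_k x[k]*h[n-k]. Output length = len(x) + len(h) - 1 = 3 + 3 - 1 = 5.
y[0] = 1*0 = 0
y[1] = 0*0 + 1*0 = 0
y[2] = 1*0 + 0*0 + 1*1 = 1
y[3] = 1*0 + 0*1 = 0
y[4] = 1*1 = 1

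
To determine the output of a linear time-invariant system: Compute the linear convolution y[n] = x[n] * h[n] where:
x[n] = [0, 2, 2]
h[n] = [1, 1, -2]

y[n] = sum_k x[k]*h[n-k]. Output length = len(x) + len(h) - 1 = 3 + 3 - 1 = 5.
y[0] = 0*1 = 0
y[1] = 2*1 + 0*1 = 2
y[2] = 2*1 + 2*1 + 0*-2 = 4
y[3] = 2*1 + 2*-2 = -2
y[4] = 2*-2 = -4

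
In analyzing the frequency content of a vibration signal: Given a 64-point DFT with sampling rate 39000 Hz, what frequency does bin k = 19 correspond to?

The frequency of DFT bin k is: f_k = k * f_s / N
f_19 = 19 * 39000 / 64 = 92625/8 Hz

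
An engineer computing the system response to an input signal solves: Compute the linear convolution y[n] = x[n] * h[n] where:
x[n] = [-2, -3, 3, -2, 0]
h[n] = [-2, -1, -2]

y[n] = sum_k x[k]*h[n-k]. Output length = len(x) + len(h) - 1 = 5 + 3 - 1 = 7.
y[0] = -2*-2 = 4
y[1] = -3*-2 + -2*-1 = 8
y[2] = 3*-2 + -3*-1 + -2*-2 = 1
y[3] = -2*-2 + 3*-1 + -3*-2 = 7
y[4] = 0*-2 + -2*-1 + 3*-2 = -4
y[5] = 0*-1 + -2*-2 = 4
y[6] = 0*-2 = 0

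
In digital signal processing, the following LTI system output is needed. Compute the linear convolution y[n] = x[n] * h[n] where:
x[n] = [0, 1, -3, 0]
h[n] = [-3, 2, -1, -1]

y[n] = sum_k x[k]*h[n-k]. Output length = len(x) + len(h) - 1 = 4 + 4 - 1 = 7.
y[0] = 0*-3 = 0
y[1] = 1*-3 + 0*2 = -3
y[2] = -3*-3 + 1*2 + 0*-1 = 11
y[3] = 0*-3 + -3*2 + 1*-1 + 0*-1 = -7
y[4] = 0*2 + -3*-1 + 1*-1 = 2
y[5] = 0*-1 + -3*-1 = 3
y[6] = 0*-1 = 0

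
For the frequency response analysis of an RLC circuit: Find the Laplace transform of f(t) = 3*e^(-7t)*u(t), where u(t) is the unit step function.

Standard Laplace transform pair:
e^(-at)*u(t) <-> 1/(s+a)
With a = 7: L{3*e^(-7t)*u(t)} = 3/(s+7), ROC: Re(s) > -7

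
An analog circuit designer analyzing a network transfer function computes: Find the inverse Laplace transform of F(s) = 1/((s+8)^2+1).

Standard pair: w/((s+a)^2+w^2) <-> e^(-at)*sin(wt)*u(t)
With a=8, w=1: f(t) = e^(-8t)*sin(t)*u(t)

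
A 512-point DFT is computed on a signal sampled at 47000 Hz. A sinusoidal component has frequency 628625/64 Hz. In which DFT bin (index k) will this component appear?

DFT frequency resolution = f_s/N = 47000/512 = 5875/64 Hz
Bin index k = f_signal / resolution = 628625/64 / 5875/64 = 107
The signal frequency 628625/64 Hz falls in DFT bin k = 107.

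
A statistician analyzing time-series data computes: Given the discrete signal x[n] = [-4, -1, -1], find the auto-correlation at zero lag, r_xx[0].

The auto-correlation at zero lag r_xx[0] equals the signal energy.
r_xx[0] = sum of x[n]^2 = (-4)^2 + (-1)^2 + (-1)^2
= 16 + 1 + 1 = 18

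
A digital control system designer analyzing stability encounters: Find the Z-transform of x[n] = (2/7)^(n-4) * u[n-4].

Time-shifting property: if X(z) = Z{x[n]}, then Z{x[n-d]} = z^(-d) * X(z)
X(z) = z/(z - 2/7) for x[n] = (2/7)^n * u[n]
Z{x[n-4]} = z^(-4) * z/(z - 2/7) = z^(-3)/(z - 2/7)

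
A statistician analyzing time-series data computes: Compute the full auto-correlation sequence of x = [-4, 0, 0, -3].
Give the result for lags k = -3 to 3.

r_xx[k] = sum_m x[m]*x[m+k], indexed from 0, for k = -3 to 3:
  r_xx[-3] = x[3]*x[0] = 12
  r_xx[-2] = x[2]*x[0] + x[3]*x[1] = 0
  r_xx[-1] = x[1]*x[0] + x[2]*x[1] + x[3]*x[2] = 0
  r_xx[0] = x[0]*x[0] + x[1]*x[1] + x[2]*x[2] + x[3]*x[3] = 25
  r_xx[1] = x[0]*x[1] + x[1]*x[2] + x[2]*x[3] = 0
  r_xx[2] = x[0]*x[2] + x[1]*x[3] = 0
  r_xx[3] = x[0]*x[3] = 12
r_xx = [12, 0, 0, 25, 0, 0, 12]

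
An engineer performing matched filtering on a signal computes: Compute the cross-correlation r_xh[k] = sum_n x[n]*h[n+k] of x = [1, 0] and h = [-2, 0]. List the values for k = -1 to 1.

Both sequences indexed from 0 and zero outside their support.
Lags with overlap: k = -1 to 1.
  r_xh[-1] = x[1]*h[0] = 0
  r_xh[0] = x[0]*h[0] + x[1]*h[1] = -2
  r_xh[1] = x[0]*h[1] = 0
r_xh = [0, -2, 0] (for k = -1, ..., 1)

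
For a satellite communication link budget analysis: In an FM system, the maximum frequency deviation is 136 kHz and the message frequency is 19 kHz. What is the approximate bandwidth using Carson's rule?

Carson's rule: BW = 2*(delta_f + f_m)
= 2*(136 + 19) kHz = 310 kHz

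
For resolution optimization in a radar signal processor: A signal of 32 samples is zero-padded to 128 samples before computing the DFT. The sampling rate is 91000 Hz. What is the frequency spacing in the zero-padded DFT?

Original DFT: N = 32, resolution = f_s/N = 91000/32 = 11375/4 Hz
Zero-padded DFT: N = 128, resolution = f_s/N = 91000/128 = 11375/16 Hz
Zero-padding interpolates the spectrum (finer frequency grid)
but does NOT improve the true spectral resolution (ability to resolve close frequencies).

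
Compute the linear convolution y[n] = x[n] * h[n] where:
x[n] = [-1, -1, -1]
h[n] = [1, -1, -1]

y[n] = sum_k x[k]*h[n-k]. Output length = len(x) + len(h) - 1 = 3 + 3 - 1 = 5.
y[0] = -1*1 = -1
y[1] = -1*1 + -1*-1 = 0
y[2] = -1*1 + -1*-1 + -1*-1 = 1
y[3] = -1*-1 + -1*-1 = 2
y[4] = -1*-1 = 1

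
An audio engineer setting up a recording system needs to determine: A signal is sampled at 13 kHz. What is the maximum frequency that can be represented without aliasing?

The maximum frequency that can be represented without aliasing
is the Nyquist frequency: f_max = f_s / 2 = 13 kHz / 2 = 13/2 kHz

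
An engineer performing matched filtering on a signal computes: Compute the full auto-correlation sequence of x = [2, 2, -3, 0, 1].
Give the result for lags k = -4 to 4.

r_xx[k] = sum_m x[m]*x[m+k], indexed from 0, for k = -4 to 4:
  r_xx[-4] = x[4]*x[0] = 2
  r_xx[-3] = x[3]*x[0] + x[4]*x[1] = 2
  r_xx[-2] = x[2]*x[0] + x[3]*x[1] + x[4]*x[2] = -9
  r_xx[-1] = x[1]*x[0] + x[2]*x[1] + x[3]*x[2] + x[4]*x[3] = -2
  r_xx[0] = x[0]*x[0] + x[1]*x[1] + x[2]*x[2] + x[3]*x[3] + x[4]*x[4] = 18
  r_xx[1] = x[0]*x[1] + x[1]*x[2] + x[2]*x[3] + x[3]*x[4] = -2
  r_xx[2] = x[0]*x[2] + x[1]*x[3] + x[2]*x[4] = -9
  r_xx[3] = x[0]*x[3] + x[1]*x[4] = 2
  r_xx[4] = x[0]*x[4] = 2
r_xx = [2, 2, -9, -2, 18, -2, -9, 2, 2]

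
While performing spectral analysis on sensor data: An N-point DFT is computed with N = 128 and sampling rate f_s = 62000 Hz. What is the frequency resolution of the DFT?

DFT frequency resolution = f_s / N
= 62000 / 128 = 3875/8 Hz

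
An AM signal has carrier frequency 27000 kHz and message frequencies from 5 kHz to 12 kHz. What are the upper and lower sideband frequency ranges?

Upper sideband (USB) = fc + [fm_low, fm_high] = 27000 + [5, 12] = [27005, 27012] kHz
Lower sideband (LSB) = fc - [fm_high, fm_low] = 27000 - [12, 5] = [26988, 26995] kHz
Total occupied spectrum: 26988 kHz to 27012 kHz (plus carrier at 27000 kHz)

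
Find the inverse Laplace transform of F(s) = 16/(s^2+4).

Standard pair: w/(s^2+w^2) <-> sin(wt)*u(t)
Recognize w^2 = 4, so w = 2; numerator 16 = 8*2.
f(t) = 8*sin(2t)*u(t)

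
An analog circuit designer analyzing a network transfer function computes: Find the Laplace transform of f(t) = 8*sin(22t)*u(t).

Standard pair: sin(wt)*u(t) <-> w/(s^2+w^2)
With w = 22: L{8*sin(22t)*u(t)} = 176/(s^2+484)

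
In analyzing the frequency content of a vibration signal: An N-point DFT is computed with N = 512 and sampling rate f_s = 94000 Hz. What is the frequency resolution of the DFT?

DFT frequency resolution = f_s / N
= 94000 / 512 = 5875/32 Hz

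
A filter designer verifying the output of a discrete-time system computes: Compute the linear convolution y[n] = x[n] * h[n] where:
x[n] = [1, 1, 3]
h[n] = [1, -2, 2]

y[n] = sum_k x[k]*h[n-k]. Output length = len(x) + len(h) - 1 = 3 + 3 - 1 = 5.
y[0] = 1*1 = 1
y[1] = 1*1 + 1*-2 = -1
y[2] = 3*1 + 1*-2 + 1*2 = 3
y[3] = 3*-2 + 1*2 = -4
y[4] = 3*2 = 6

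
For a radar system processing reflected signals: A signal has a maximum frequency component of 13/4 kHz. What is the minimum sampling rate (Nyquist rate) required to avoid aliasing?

By the Nyquist-Shannon sampling theorem,
the minimum sampling rate (Nyquist rate) must be at least 2 * f_max.
Nyquist rate = 2 * 13/4 kHz = 13/2 kHz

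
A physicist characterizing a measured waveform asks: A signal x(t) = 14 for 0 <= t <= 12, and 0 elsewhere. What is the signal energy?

Energy = integral of |x(t)|^2 dt over the signal duration
= 14^2 * 12 = 196 * 12 = 2352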